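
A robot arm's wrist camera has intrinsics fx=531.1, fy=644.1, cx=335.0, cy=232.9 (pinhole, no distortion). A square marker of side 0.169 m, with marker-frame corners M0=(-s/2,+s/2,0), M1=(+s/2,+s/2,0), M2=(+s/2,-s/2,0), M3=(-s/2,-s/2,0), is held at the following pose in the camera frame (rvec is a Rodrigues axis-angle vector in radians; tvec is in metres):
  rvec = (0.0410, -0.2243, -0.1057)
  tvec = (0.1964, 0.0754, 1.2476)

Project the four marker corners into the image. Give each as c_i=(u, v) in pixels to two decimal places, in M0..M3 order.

c0=(387.93, 320.93) c1=(454.87, 309.01) c2=(448.59, 223.82) c3=(380.99, 233.25)

Intrinsics K: fx=531.1, fy=644.1, cx=335.0, cy=232.9
Marker side s = 0.169 m; corners in marker frame (Z=0):
  M0 = (-0.0845, +0.0845, 0)
  M1 = (+0.0845, +0.0845, 0)
  M2 = (+0.0845, -0.0845, 0)
  M3 = (-0.0845, -0.0845, 0)
rvec = (0.0410, -0.2243, -0.1057), |rvec| = θ = 0.25132 rad = 14.400°
Rodrigues: sinθ=0.24869, 1−cosθ=0.03142; R = I + sinθ·[k]× + (1−cosθ)·[k]×²:
    [+0.96942 +0.10002 -0.22410]
    [-0.10916 +0.99361 -0.02878]
    [+0.21979 +0.05236 +0.97414]
t = (0.1964, 0.0754, 1.2476) m
M0: Pc = R·M0+t = (+0.12294, +0.16858, +1.23345); u = 531.1·(+0.12294)/1.23345 + 335.0 = 387.9335, v = 644.1·(+0.16858)/1.23345 + 232.9 = 320.9335
M1: Pc = R·M1+t = (+0.28677, +0.15014, +1.27060); u = 531.1·(+0.28677)/1.27060 + 335.0 = 454.8666, v = 644.1·(+0.15014)/1.27060 + 232.9 = 309.0077
M2: Pc = R·M2+t = (+0.26986, -0.01778, +1.26175); u = 531.1·(+0.26986)/1.26175 + 335.0 = 448.5925, v = 644.1·(-0.01778)/1.26175 + 232.9 = 223.8215
M3: Pc = R·M3+t = (+0.10603, +0.00066, +1.22460); u = 531.1·(+0.10603)/1.22460 + 335.0 = 380.9854, v = 644.1·(+0.00066)/1.22460 + 232.9 = 233.2496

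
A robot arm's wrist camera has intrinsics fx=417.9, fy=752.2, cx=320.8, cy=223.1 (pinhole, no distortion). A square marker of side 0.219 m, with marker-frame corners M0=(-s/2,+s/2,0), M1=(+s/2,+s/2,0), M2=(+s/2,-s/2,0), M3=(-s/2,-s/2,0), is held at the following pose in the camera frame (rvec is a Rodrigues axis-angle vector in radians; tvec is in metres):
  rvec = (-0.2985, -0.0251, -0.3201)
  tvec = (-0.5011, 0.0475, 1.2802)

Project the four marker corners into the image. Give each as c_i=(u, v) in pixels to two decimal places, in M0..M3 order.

c0=(128.65, 332.32) c1=(200.16, 290.82) c2=(184.11, 174.51) c3=(115.83, 212.63)

Intrinsics K: fx=417.9, fy=752.2, cx=320.8, cy=223.1
Marker side s = 0.219 m; corners in marker frame (Z=0):
  M0 = (-0.1095, +0.1095, 0)
  M1 = (+0.1095, +0.1095, 0)
  M2 = (+0.1095, -0.1095, 0)
  M3 = (-0.1095, -0.1095, 0)
rvec = (-0.2985, -0.0251, -0.3201), |rvec| = θ = 0.43840 rad = 25.119°
Rodrigues: sinθ=0.42449, 1−cosθ=0.09457; R = I + sinθ·[k]× + (1−cosθ)·[k]×²:
    [+0.94927 +0.31363 +0.02271]
    [-0.30626 +0.90574 +0.29298]
    [+0.07132 -0.28508 +0.95585]
t = (-0.5011, 0.0475, 1.2802) m
M0: Pc = R·M0+t = (-0.57070, +0.18021, +1.24117); u = 417.9·(-0.57070)/1.24117 + 320.8 = 128.6460, v = 752.2·(+0.18021)/1.24117 + 223.1 = 332.3166
M1: Pc = R·M1+t = (-0.36281, +0.11314, +1.25679); u = 417.9·(-0.36281)/1.25679 + 320.8 = 200.1604, v = 752.2·(+0.11314)/1.25679 + 223.1 = 290.8172
M2: Pc = R·M2+t = (-0.43150, -0.08521, +1.31923); u = 417.9·(-0.43150)/1.31923 + 320.8 = 184.1117, v = 752.2·(-0.08521)/1.31923 + 223.1 = 174.5125
M3: Pc = R·M3+t = (-0.63939, -0.01814, +1.30361); u = 417.9·(-0.63939)/1.30361 + 320.8 = 115.8300, v = 752.2·(-0.01814)/1.30361 + 223.1 = 212.6310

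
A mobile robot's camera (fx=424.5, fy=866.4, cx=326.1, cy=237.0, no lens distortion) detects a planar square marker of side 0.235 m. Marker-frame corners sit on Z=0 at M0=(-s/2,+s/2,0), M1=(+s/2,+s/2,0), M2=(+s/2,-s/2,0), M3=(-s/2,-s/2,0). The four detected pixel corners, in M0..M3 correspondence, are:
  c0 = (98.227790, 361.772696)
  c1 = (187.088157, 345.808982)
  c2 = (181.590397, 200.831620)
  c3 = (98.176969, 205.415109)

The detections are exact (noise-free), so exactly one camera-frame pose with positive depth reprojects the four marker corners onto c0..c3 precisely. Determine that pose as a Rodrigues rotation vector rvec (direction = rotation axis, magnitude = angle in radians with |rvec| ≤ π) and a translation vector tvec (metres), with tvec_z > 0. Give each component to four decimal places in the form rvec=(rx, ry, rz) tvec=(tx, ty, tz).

rvec=(-0.3952, -0.3776, -0.1233) tvec=(-0.5455, 0.0566, 1.2630)

Intrinsics K: fx=424.5, fy=866.4, cx=326.1, cy=237.0
Marker side s = 0.235 m; corners in marker frame (Z=0):
  M0 = (-0.1175, +0.1175, 0)
  M1 = (+0.1175, +0.1175, 0)
  M2 = (+0.1175, -0.1175, 0)
  M3 = (-0.1175, -0.1175, 0)
Detected image corners:
  c0 = (98.227790, 361.772696) px
  c1 = (187.088157, 345.808982) px
  c2 = (181.590397, 200.831620) px
  c3 = (98.176969, 205.415109) px
Planar DLT: solve 8×8 A·h = b for H (H[2,2]=1):
  H  [+408.88067 -27.17303 +142.75569]
  H  [+41.28139 +562.63610 +275.80647]
  H  [+0.30240 -0.27883 +1.00000]
B = K⁻¹H; ‖b₁‖=0.791766, ‖b₂‖=0.791766; λ = 2/(‖b₁‖+‖b₂‖) = 1.262999, sign → tz>0 ⇒ λ=+1.262999
r₁ = λ·B[:,0] = (+0.92313,-0.04430,+0.38193); r₂ = λ·B[:,1] = (+0.18968,+0.91652,-0.35216)
r₃ = r₁×r₂ = (-0.33445,+0.39753,+0.85447); SVD([r₁ r₂ r₃]) → R = UVᵀ:
  R  [+0.92313 +0.18968 -0.33445]
  R  [-0.04430 +0.91652 +0.39753]
  R  [+0.38193 -0.35216 +0.85447]
t = (-0.54550, +0.05657, +1.26300) m
tr R = 2.694112; θ = arccos((tr R − 1)/2) = 0.560375 rad = 32.107°
axis k = ((R−Rᵀ)₃₂, (R−Rᵀ)₁₃, (R−Rᵀ)₂₁) / (2 sinθ) = (-0.705257, -0.673916, -0.220110)
rvec = θ·k = (-0.395209, -0.377646, -0.123344)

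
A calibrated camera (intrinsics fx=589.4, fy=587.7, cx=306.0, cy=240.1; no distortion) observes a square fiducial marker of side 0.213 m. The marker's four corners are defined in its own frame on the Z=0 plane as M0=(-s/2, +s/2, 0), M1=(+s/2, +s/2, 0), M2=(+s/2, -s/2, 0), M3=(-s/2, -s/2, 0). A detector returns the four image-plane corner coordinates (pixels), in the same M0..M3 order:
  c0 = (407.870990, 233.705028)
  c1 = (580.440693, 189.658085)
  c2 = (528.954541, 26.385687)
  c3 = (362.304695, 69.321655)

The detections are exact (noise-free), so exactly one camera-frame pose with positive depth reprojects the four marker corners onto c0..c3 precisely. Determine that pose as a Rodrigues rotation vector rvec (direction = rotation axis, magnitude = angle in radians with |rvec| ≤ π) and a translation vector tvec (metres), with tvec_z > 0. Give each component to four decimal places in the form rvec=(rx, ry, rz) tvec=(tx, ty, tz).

rvec=(-0.1142, 0.0223, -0.2501) tvec=(0.1993, -0.1366, 0.7188)

Intrinsics K: fx=589.4, fy=587.7, cx=306.0, cy=240.1
Marker side s = 0.213 m; corners in marker frame (Z=0):
  M0 = (-0.1065, +0.1065, 0)
  M1 = (+0.1065, +0.1065, 0)
  M2 = (+0.1065, -0.1065, 0)
  M3 = (-0.1065, -0.1065, 0)
Detected image corners:
  c0 = (407.870990, 233.705028) px
  c1 = (580.440693, 189.658085) px
  c2 = (528.954541, 26.385687) px
  c3 = (362.304695, 69.321655) px
Planar DLT: solve 8×8 A·h = b for H (H[2,2]=1):
  H  [+790.95842 +152.26593 +469.37941]
  H  [-205.54728 +748.28637 +128.39026]
  H  [-0.01084 -0.16076 +1.00000]
B = K⁻¹H; ‖b₁‖=1.391183, ‖b₂‖=1.391183; λ = 2/(‖b₁‖+‖b₂‖) = 0.718813, sign → tz>0 ⇒ λ=+0.718813
r₁ = λ·B[:,0] = (+0.96867,-0.24822,-0.00779); r₂ = λ·B[:,1] = (+0.24569,+0.96244,-0.11556)
r₃ = r₁×r₂ = (+0.03618,+0.11002,+0.99327); SVD([r₁ r₂ r₃]) → R = UVᵀ:
  R  [+0.96867 +0.24569 +0.03618]
  R  [-0.24822 +0.96244 +0.11002]
  R  [-0.00779 -0.11556 +0.99327]
t = (+0.19925, -0.13663, +0.71881) m
tr R = 2.924378; θ = arccos((tr R − 1)/2) = 0.275869 rad = 15.806°
axis k = ((R−Rᵀ)₃₂, (R−Rᵀ)₁₃, (R−Rᵀ)₂₁) / (2 sinθ) = (-0.414086, +0.080723, -0.906651)
rvec = θ·k = (-0.114234, +0.022269, -0.250117)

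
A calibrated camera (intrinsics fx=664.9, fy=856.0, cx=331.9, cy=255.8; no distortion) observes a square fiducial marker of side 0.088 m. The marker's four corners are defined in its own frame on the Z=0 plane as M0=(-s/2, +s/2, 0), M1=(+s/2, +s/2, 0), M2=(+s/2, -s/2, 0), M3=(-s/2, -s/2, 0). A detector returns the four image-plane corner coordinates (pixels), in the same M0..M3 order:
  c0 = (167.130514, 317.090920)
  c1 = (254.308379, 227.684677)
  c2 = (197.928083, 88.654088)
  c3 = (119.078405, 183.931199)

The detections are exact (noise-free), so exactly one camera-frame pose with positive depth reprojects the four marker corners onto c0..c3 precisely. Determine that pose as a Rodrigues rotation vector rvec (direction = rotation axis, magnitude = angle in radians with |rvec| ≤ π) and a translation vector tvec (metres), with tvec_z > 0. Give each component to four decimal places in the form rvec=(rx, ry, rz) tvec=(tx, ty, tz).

rvec=(-0.1515, 0.4911, -0.5533) tvec=(-0.1031, -0.0275, 0.4582)

Intrinsics K: fx=664.9, fy=856.0, cx=331.9, cy=255.8
Marker side s = 0.088 m; corners in marker frame (Z=0):
  M0 = (-0.0440, +0.0440, 0)
  M1 = (+0.0440, +0.0440, 0)
  M2 = (+0.0440, -0.0440, 0)
  M3 = (-0.0440, -0.0440, 0)
Detected image corners:
  c0 = (167.130514, 317.090920) px
  c1 = (254.308379, 227.684677) px
  c2 = (197.928083, 88.654088) px
  c3 = (119.078405, 183.931199) px
Planar DLT: solve 8×8 A·h = b for H (H[2,2]=1):
  H  [+778.61156 +483.90950 +182.32414]
  H  [-1231.18005 +1426.12332 +204.39427]
  H  [-0.88572 -0.58291 +1.00000]
B = K⁻¹H; ‖b₁‖=2.182682, ‖b₂‖=2.182682; λ = 2/(‖b₁‖+‖b₂‖) = 0.458152, sign → tz>0 ⇒ λ=+0.458152
r₁ = λ·B[:,0] = (+0.73907,-0.53769,-0.40579); r₂ = λ·B[:,1] = (+0.46675,+0.84310,-0.26706)
r₃ = r₁×r₂ = (+0.48572,+0.00797,+0.87408); SVD([r₁ r₂ r₃]) → R = UVᵀ:
  R  [+0.73907 +0.46675 +0.48572]
  R  [-0.53769 +0.84310 +0.00797]
  R  [-0.40579 -0.26706 +0.87408]
t = (-0.10307, -0.02751, +0.45815) m
tr R = 2.456245; θ = arccos((tr R − 1)/2) = 0.755217 rad = 43.271°
axis k = ((R−Rᵀ)₃₂, (R−Rᵀ)₁₃, (R−Rᵀ)₂₁) / (2 sinθ) = (-0.200625, +0.650316, -0.732693)
rvec = θ·k = (-0.151516, +0.491130, -0.553342)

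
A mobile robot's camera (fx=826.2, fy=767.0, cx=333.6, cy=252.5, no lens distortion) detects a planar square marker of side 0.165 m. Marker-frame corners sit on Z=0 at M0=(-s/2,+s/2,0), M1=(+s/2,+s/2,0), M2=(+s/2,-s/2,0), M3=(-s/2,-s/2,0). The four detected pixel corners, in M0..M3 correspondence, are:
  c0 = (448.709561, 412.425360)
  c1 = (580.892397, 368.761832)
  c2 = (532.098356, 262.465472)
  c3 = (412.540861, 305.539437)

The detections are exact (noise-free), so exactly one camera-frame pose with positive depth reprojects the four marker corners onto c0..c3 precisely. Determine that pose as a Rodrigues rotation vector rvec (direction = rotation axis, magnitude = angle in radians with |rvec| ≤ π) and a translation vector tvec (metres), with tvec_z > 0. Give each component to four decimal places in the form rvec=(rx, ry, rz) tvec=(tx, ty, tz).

Intrinsics K: fx=826.2, fy=767.0, cx=333.6, cy=252.5
Marker side s = 0.165 m; corners in marker frame (Z=0):
  M0 = (-0.0825, +0.0825, 0)
  M1 = (+0.0825, +0.0825, 0)
  M2 = (+0.0825, -0.0825, 0)
  M3 = (-0.0825, -0.0825, 0)
Detected image corners:
  c0 = (448.709561, 412.425360) px
  c1 = (580.892397, 368.761832) px
  c2 = (532.098356, 262.465472) px
  c3 = (412.540861, 305.539437) px
Planar DLT: solve 8×8 A·h = b for H (H[2,2]=1):
  H  [+668.34120 -11.85207 +491.63009]
  H  [-326.17299 +462.39093 +335.24044]
  H  [-0.18800 -0.54446 +1.00000]
B = K⁻¹H; ‖b₁‖=0.974848, ‖b₂‖=0.974848; λ = 2/(‖b₁‖+‖b₂‖) = 1.025800, sign → tz>0 ⇒ λ=+1.025800
r₁ = λ·B[:,0] = (+0.90767,-0.37274,-0.19285); r₂ = λ·B[:,1] = (+0.21079,+0.80227,-0.55850)
r₃ = r₁×r₂ = (+0.36290,+0.46629,+0.80677); SVD([r₁ r₂ r₃]) → R = UVᵀ:
  R  [+0.90767 +0.21079 +0.36290]
  R  [-0.37274 +0.80227 +0.46629]
  R  [-0.19285 -0.55850 +0.80677]
t = (+0.19621, +0.11066, +1.02580) m
tr R = 2.516719; θ = arccos((tr R − 1)/2) = 0.710004 rad = 40.680°
axis k = ((R−Rᵀ)₃₂, (R−Rᵀ)₁₃, (R−Rᵀ)₂₁) / (2 sinθ) = (-0.786078, +0.426294, -0.447610)
rvec = θ·k = (-0.558118, +0.302670, -0.317805)

rvec=(-0.5581, 0.3027, -0.3178) tvec=(0.1962, 0.1107, 1.0258)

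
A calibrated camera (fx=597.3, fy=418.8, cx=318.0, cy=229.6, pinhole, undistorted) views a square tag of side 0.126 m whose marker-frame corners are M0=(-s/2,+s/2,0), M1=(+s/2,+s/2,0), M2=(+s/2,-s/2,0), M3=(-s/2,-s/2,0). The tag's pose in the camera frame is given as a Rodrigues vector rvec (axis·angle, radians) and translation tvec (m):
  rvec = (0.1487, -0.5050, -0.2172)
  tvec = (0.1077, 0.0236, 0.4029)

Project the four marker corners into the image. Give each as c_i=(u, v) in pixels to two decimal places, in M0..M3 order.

Intrinsics K: fx=597.3, fy=418.8, cx=318.0, cy=229.6
Marker side s = 0.126 m; corners in marker frame (Z=0):
  M0 = (-0.0630, +0.0630, 0)
  M1 = (+0.0630, +0.0630, 0)
  M2 = (+0.0630, -0.0630, 0)
  M3 = (-0.0630, -0.0630, 0)
rvec = (0.1487, -0.5050, -0.2172), |rvec| = θ = 0.56948 rad = 32.629°
Rodrigues: sinθ=0.53920, 1−cosθ=0.15782; R = I + sinθ·[k]× + (1−cosθ)·[k]×²:
    [+0.85294 +0.16911 -0.49386]
    [-0.24219 +0.96628 -0.08742]
    [+0.46243 +0.19417 +0.86514]
t = (0.1077, 0.0236, 0.4029) m
M0: Pc = R·M0+t = (+0.06462, +0.09973, +0.38600); u = 597.3·(+0.06462)/0.38600 + 318.0 = 417.9913, v = 418.8·(+0.09973)/0.38600 + 229.6 = 337.8087
M1: Pc = R·M1+t = (+0.17209, +0.06922, +0.44427); u = 597.3·(+0.17209)/0.44427 + 318.0 = 549.3677, v = 418.8·(+0.06922)/0.44427 + 229.6 = 294.8501
M2: Pc = R·M2+t = (+0.15078, -0.05253, +0.41980); u = 597.3·(+0.15078)/0.41980 + 318.0 = 532.5349, v = 418.8·(-0.05253)/0.41980 + 229.6 = 177.1913
M3: Pc = R·M3+t = (+0.04331, -0.02202, +0.36153); u = 597.3·(+0.04331)/0.36153 + 318.0 = 389.5554, v = 418.8·(-0.02202)/0.36153 + 229.6 = 204.0948

c0=(417.99, 337.81) c1=(549.37, 294.85) c2=(532.53, 177.19) c3=(389.56, 204.09)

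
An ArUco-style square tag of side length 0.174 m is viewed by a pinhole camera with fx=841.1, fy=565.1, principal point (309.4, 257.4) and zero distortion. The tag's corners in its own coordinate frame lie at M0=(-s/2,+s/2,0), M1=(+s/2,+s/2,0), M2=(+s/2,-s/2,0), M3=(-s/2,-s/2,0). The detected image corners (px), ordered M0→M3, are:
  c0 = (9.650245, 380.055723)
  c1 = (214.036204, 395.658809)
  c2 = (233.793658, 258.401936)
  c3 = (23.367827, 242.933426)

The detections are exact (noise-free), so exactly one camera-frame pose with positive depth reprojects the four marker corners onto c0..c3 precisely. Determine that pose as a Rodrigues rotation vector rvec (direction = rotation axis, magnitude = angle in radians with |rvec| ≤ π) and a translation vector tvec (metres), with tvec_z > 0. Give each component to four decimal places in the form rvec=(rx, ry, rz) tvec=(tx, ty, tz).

Intrinsics K: fx=841.1, fy=565.1, cx=309.4, cy=257.4
Marker side s = 0.174 m; corners in marker frame (Z=0):
  M0 = (-0.0870, +0.0870, 0)
  M1 = (+0.0870, +0.0870, 0)
  M2 = (+0.0870, -0.0870, 0)
  M3 = (-0.0870, -0.0870, 0)
Detected image corners:
  c0 = (9.650245, 380.055723) px
  c1 = (214.036204, 395.658809) px
  c2 = (233.793658, 258.401936) px
  c3 = (23.367827, 242.933426) px
Planar DLT: solve 8×8 A·h = b for H (H[2,2]=1):
  H  [+1188.80888 -76.27329 +119.87171]
  H  [+81.51210 +841.24973 +320.23305]
  H  [-0.02437 +0.16540 +1.00000]
B = K⁻¹H; ‖b₁‖=1.431027, ‖b₂‖=1.431027; λ = 2/(‖b₁‖+‖b₂‖) = 0.698799, sign → tz>0 ⇒ λ=+0.698799
r₁ = λ·B[:,0] = (+0.99394,+0.10855,-0.01703); r₂ = λ·B[:,1] = (-0.10588,+0.98764,+0.11558)
r₃ = r₁×r₂ = (+0.02936,-0.11308,+0.99315); SVD([r₁ r₂ r₃]) → R = UVᵀ:
  R  [+0.99394 -0.10588 +0.02936]
  R  [+0.10855 +0.98764 -0.11308]
  R  [-0.01703 +0.11558 +0.99315]
t = (-0.15746, +0.07770, +0.69880) m
tr R = 2.974736; θ = arccos((tr R − 1)/2) = 0.159115 rad = 9.117°
axis k = ((R−Rᵀ)₃₂, (R−Rᵀ)₁₃, (R−Rᵀ)₂₁) / (2 sinθ) = (+0.721559, +0.146398, +0.676698)
rvec = θ·k = (+0.114811, +0.023294, +0.107673)

rvec=(0.1148, 0.0233, 0.1077) tvec=(-0.1575, 0.0777, 0.6988)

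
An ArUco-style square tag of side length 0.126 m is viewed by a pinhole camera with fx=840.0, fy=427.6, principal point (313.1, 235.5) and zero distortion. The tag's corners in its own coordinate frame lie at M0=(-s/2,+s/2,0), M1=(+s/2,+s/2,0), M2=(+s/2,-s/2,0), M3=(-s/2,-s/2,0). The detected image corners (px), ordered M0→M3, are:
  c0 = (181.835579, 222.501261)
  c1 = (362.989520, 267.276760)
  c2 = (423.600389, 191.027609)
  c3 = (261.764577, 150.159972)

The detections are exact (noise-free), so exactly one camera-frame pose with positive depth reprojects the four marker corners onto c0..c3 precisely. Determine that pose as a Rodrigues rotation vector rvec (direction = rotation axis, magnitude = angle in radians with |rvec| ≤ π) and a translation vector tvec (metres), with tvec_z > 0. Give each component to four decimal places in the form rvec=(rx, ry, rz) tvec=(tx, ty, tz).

rvec=(-0.4814, -0.1557, 0.4332) tvec=(-0.0021, -0.0386, 0.5560)

Intrinsics K: fx=840.0, fy=427.6, cx=313.1, cy=235.5
Marker side s = 0.126 m; corners in marker frame (Z=0):
  M0 = (-0.0630, +0.0630, 0)
  M1 = (+0.0630, +0.0630, 0)
  M2 = (+0.0630, -0.0630, 0)
  M3 = (-0.0630, -0.0630, 0)
Detected image corners:
  c0 = (181.835579, 222.501261) px
  c1 = (362.989520, 267.276760) px
  c2 = (423.600389, 191.027609) px
  c3 = (261.764577, 150.159972) px
Planar DLT: solve 8×8 A·h = b for H (H[2,2]=1):
  H  [+1381.24836 -822.29399 +309.88215]
  H  [+355.45240 +410.73506 +205.83178]
  H  [+0.07914 -0.86158 +1.00000]
B = K⁻¹H; ‖b₁‖=1.798455, ‖b₂‖=1.798455; λ = 2/(‖b₁‖+‖b₂‖) = 0.556033, sign → tz>0 ⇒ λ=+0.556033
r₁ = λ·B[:,0] = (+0.89791,+0.43798,+0.04400); r₂ = λ·B[:,1] = (-0.36575,+0.79795,-0.47907)
r₃ = r₁×r₂ = (-0.24494,+0.41407,+0.87667); SVD([r₁ r₂ r₃]) → R = UVᵀ:
  R  [+0.89791 -0.36575 -0.24494]
  R  [+0.43798 +0.79795 +0.41407]
  R  [+0.04400 -0.47907 +0.87667]
t = (-0.00213, -0.03858, +0.55603) m
tr R = 2.572530; θ = arccos((tr R − 1)/2) = 0.666056 rad = 38.162°
axis k = ((R−Rᵀ)₃₂, (R−Rᵀ)₁₃, (R−Rᵀ)₂₁) / (2 sinθ) = (-0.722730, -0.233812, +0.650379)
rvec = θ·k = (-0.481379, -0.155732, +0.433189)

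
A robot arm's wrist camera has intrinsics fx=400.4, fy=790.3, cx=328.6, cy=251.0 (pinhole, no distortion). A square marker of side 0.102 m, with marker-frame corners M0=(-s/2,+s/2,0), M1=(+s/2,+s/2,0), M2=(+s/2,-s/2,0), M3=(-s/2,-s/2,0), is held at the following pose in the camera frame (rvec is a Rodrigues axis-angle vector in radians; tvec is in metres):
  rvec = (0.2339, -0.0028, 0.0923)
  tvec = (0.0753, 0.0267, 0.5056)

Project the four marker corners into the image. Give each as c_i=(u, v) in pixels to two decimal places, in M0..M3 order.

Intrinsics K: fx=400.4, fy=790.3, cx=328.6, cy=251.0
Marker side s = 0.102 m; corners in marker frame (Z=0):
  M0 = (-0.0510, +0.0510, 0)
  M1 = (+0.0510, +0.0510, 0)
  M2 = (+0.0510, -0.0510, 0)
  M3 = (-0.0510, -0.0510, 0)
rvec = (0.2339, -0.0028, 0.0923), |rvec| = θ = 0.25147 rad = 14.408°
Rodrigues: sinθ=0.24883, 1−cosθ=0.03145; R = I + sinθ·[k]× + (1−cosθ)·[k]×²:
    [+0.99576 -0.09166 +0.00797]
    [+0.09100 +0.96855 -0.23157]
    [+0.01351 +0.23131 +0.97279]
t = (0.0753, 0.0267, 0.5056) m
M0: Pc = R·M0+t = (+0.01984, +0.07145, +0.51671); u = 400.4·(+0.01984)/0.51671 + 328.6 = 343.9756, v = 790.3·(+0.07145)/0.51671 + 251.0 = 360.2896
M1: Pc = R·M1+t = (+0.12141, +0.08074, +0.51809); u = 400.4·(+0.12141)/0.51809 + 328.6 = 422.4305, v = 790.3·(+0.08074)/0.51809 + 251.0 = 374.1586
M2: Pc = R·M2+t = (+0.13076, -0.01805, +0.49449); u = 400.4·(+0.13076)/0.49449 + 328.6 = 434.4775, v = 790.3·(-0.01805)/0.49449 + 251.0 = 222.1445
M3: Pc = R·M3+t = (+0.02919, -0.02734, +0.49311); u = 400.4·(+0.02919)/0.49311 + 328.6 = 352.3024, v = 790.3·(-0.02734)/0.49311 + 251.0 = 207.1871

c0=(343.98, 360.29) c1=(422.43, 374.16) c2=(434.48, 222.14) c3=(352.30, 207.19)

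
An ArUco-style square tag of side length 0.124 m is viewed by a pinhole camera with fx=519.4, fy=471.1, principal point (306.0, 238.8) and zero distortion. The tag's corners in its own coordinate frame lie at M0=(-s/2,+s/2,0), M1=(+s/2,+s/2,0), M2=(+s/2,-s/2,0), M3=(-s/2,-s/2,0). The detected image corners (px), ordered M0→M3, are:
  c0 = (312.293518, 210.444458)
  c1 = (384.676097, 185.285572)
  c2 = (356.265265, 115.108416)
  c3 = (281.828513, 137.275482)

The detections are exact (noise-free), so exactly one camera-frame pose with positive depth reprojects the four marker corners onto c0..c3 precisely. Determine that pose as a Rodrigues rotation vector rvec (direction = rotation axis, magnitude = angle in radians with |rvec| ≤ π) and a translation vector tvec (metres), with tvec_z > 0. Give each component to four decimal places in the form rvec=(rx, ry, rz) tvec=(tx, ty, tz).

Intrinsics K: fx=519.4, fy=471.1, cx=306.0, cy=238.8
Marker side s = 0.124 m; corners in marker frame (Z=0):
  M0 = (-0.0620, +0.0620, 0)
  M1 = (+0.0620, +0.0620, 0)
  M2 = (+0.0620, -0.0620, 0)
  M3 = (-0.0620, -0.0620, 0)
Detected image corners:
  c0 = (312.293518, 210.444458) px
  c1 = (384.676097, 185.285572) px
  c2 = (356.265265, 115.108416) px
  c3 = (281.828513, 137.275482) px
Planar DLT: solve 8×8 A·h = b for H (H[2,2]=1):
  H  [+713.15238 +263.94075 +334.66515]
  H  [-132.06281 +590.71066 +161.94006]
  H  [+0.36307 +0.08007 +1.00000]
B = K⁻¹H; ‖b₁‖=1.300401, ‖b₂‖=1.300402; λ = 2/(‖b₁‖+‖b₂‖) = 0.768993, sign → tz>0 ⇒ λ=+0.768993
r₁ = λ·B[:,0] = (+0.89136,-0.35710,+0.27920); r₂ = λ·B[:,1] = (+0.35450,+0.93303,+0.06157)
r₃ = r₁×r₂ = (-0.28249,+0.04409,+0.95826); SVD([r₁ r₂ r₃]) → R = UVᵀ:
  R  [+0.89136 +0.35450 -0.28249]
  R  [-0.35710 +0.93303 +0.04409]
  R  [+0.27920 +0.06157 +0.95826]
t = (+0.04244, -0.12546, +0.76899) m
tr R = 2.782649; θ = arccos((tr R − 1)/2) = 0.470538 rad = 26.960°
axis k = ((R−Rᵀ)₃₂, (R−Rᵀ)₁₃, (R−Rᵀ)₂₁) / (2 sinθ) = (+0.019280, -0.619460, -0.784792)
rvec = θ·k = (+0.009072, -0.291480, -0.369274)

rvec=(0.0091, -0.2915, -0.3693) tvec=(0.0424, -0.1255, 0.7690)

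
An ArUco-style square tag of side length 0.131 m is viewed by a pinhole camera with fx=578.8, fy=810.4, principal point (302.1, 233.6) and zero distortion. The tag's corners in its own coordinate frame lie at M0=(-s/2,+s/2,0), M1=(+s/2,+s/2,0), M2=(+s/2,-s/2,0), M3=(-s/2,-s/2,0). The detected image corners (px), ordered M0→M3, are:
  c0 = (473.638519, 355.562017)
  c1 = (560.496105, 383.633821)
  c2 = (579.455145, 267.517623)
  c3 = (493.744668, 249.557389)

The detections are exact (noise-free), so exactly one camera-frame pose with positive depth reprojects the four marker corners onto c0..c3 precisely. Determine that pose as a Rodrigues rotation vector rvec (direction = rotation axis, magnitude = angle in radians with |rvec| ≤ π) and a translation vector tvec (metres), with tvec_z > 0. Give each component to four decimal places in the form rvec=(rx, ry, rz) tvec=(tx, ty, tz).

Intrinsics K: fx=578.8, fy=810.4, cx=302.1, cy=233.6
Marker side s = 0.131 m; corners in marker frame (Z=0):
  M0 = (-0.0655, +0.0655, 0)
  M1 = (+0.0655, +0.0655, 0)
  M2 = (+0.0655, -0.0655, 0)
  M3 = (-0.0655, -0.0655, 0)
Detected image corners:
  c0 = (473.638519, 355.562017) px
  c1 = (560.496105, 383.633821) px
  c2 = (579.455145, 267.517623) px
  c3 = (493.744668, 249.557389) px
Planar DLT: solve 8×8 A·h = b for H (H[2,2]=1):
  H  [+319.42527 -279.53190 +525.17258]
  H  [-27.11805 +768.51839 +312.68326]
  H  [-0.64377 -0.24722 +1.00000]
B = K⁻¹H; ‖b₁‖=1.107213, ‖b₂‖=1.107213; λ = 2/(‖b₁‖+‖b₂‖) = 0.903169, sign → tz>0 ⇒ λ=+0.903169
r₁ = λ·B[:,0] = (+0.80191,+0.13738,-0.58143); r₂ = λ·B[:,1] = (-0.31965,+0.92085,-0.22328)
r₃ = r₁×r₂ = (+0.50474,+0.36490,+0.78236); SVD([r₁ r₂ r₃]) → R = UVᵀ:
  R  [+0.80191 -0.31965 +0.50474]
  R  [+0.13738 +0.92085 +0.36490]
  R  [-0.58143 -0.22328 +0.78236]
t = (+0.34809, +0.08814, +0.90317) m
tr R = 2.505120; θ = arccos((tr R − 1)/2) = 0.718855 rad = 41.187°
axis k = ((R−Rᵀ)₃₂, (R−Rᵀ)₁₃, (R−Rᵀ)₂₁) / (2 sinθ) = (-0.446594, +0.824706, +0.347007)
rvec = θ·k = (-0.321036, +0.592844, +0.249447)

rvec=(-0.3210, 0.5928, 0.2494) tvec=(0.3481, 0.0881, 0.9032)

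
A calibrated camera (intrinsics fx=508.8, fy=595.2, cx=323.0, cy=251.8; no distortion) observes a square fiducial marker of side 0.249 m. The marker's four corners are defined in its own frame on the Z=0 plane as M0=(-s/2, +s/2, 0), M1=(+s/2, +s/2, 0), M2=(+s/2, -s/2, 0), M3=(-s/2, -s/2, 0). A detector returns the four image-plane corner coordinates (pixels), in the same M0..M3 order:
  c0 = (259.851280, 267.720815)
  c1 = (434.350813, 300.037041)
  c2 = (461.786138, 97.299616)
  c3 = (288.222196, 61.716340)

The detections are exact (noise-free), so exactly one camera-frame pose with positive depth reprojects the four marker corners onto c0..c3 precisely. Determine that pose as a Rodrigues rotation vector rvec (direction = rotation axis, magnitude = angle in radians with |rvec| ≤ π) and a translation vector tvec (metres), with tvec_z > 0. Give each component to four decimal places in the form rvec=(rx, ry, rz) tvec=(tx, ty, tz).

Intrinsics K: fx=508.8, fy=595.2, cx=323.0, cy=251.8
Marker side s = 0.249 m; corners in marker frame (Z=0):
  M0 = (-0.1245, +0.1245, 0)
  M1 = (+0.1245, +0.1245, 0)
  M2 = (+0.1245, -0.1245, 0)
  M3 = (-0.1245, -0.1245, 0)
Detected image corners:
  c0 = (259.851280, 267.720815) px
  c1 = (434.350813, 300.037041) px
  c2 = (461.786138, 97.299616) px
  c3 = (288.222196, 61.716340) px
Planar DLT: solve 8×8 A·h = b for H (H[2,2]=1):
  H  [+722.75974 -116.01821 +361.78704]
  H  [+148.35027 +818.71363 +181.69300]
  H  [+0.06603 -0.01100 +1.00000]
B = K⁻¹H; ‖b₁‖=1.397813, ‖b₂‖=1.397813; λ = 2/(‖b₁‖+‖b₂‖) = 0.715403, sign → tz>0 ⇒ λ=+0.715403
r₁ = λ·B[:,0] = (+0.98626,+0.15833,+0.04724); r₂ = λ·B[:,1] = (-0.15813,+0.98739,-0.00787)
r₃ = r₁×r₂ = (-0.04789,+0.00029,+0.99885); SVD([r₁ r₂ r₃]) → R = UVᵀ:
  R  [+0.98626 -0.15813 -0.04789]
  R  [+0.15833 +0.98739 +0.00029]
  R  [+0.04724 -0.00787 +0.99885]
t = (+0.05454, -0.08427, +0.71540) m
tr R = 2.972496; θ = arccos((tr R − 1)/2) = 0.166035 rad = 9.513°
axis k = ((R−Rᵀ)₃₂, (R−Rᵀ)₁₃, (R−Rᵀ)₂₁) / (2 sinθ) = (-0.024706, -0.287779, +0.957378)
rvec = θ·k = (-0.004102, -0.047781, +0.158958)

rvec=(-0.0041, -0.0478, 0.1590) tvec=(0.0545, -0.0843, 0.7154)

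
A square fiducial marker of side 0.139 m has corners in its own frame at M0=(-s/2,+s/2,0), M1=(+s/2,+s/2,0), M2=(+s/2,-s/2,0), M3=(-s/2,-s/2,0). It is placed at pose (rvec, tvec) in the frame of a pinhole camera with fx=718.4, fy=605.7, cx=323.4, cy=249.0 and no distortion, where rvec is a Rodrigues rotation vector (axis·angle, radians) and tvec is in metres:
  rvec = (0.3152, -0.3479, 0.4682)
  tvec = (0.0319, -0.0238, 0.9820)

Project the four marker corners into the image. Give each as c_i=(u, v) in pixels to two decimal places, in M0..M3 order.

c0=(278.88, 254.31) c1=(362.76, 285.41) c2=(412.89, 214.84) c3=(329.27, 178.64)

Intrinsics K: fx=718.4, fy=605.7, cx=323.4, cy=249.0
Marker side s = 0.139 m; corners in marker frame (Z=0):
  M0 = (-0.0695, +0.0695, 0)
  M1 = (+0.0695, +0.0695, 0)
  M2 = (+0.0695, -0.0695, 0)
  M3 = (-0.0695, -0.0695, 0)
rvec = (0.3152, -0.3479, 0.4682), |rvec| = θ = 0.66302 rad = 37.988°
Rodrigues: sinθ=0.61550, 1−cosθ=0.21186; R = I + sinθ·[k]× + (1−cosθ)·[k]×²:
    [+0.83602 -0.48749 -0.25184]
    [+0.38179 +0.84647 -0.37111]
    [+0.39409 +0.21411 +0.89379]
t = (0.0319, -0.0238, 0.9820) m
M0: Pc = R·M0+t = (-0.06008, +0.00849, +0.96949); u = 718.4·(-0.06008)/0.96949 + 323.4 = 278.8773, v = 605.7·(+0.00849)/0.96949 + 249.0 = 254.3073
M1: Pc = R·M1+t = (+0.05612, +0.06156, +1.02427); u = 718.4·(+0.05612)/1.02427 + 323.4 = 362.7631, v = 605.7·(+0.06156)/1.02427 + 249.0 = 285.4059
M2: Pc = R·M2+t = (+0.12388, -0.05609, +0.99451); u = 718.4·(+0.12388)/0.99451 + 323.4 = 412.8897, v = 605.7·(-0.05609)/0.99451 + 249.0 = 214.8357
M3: Pc = R·M3+t = (+0.00768, -0.10916, +0.93973); u = 718.4·(+0.00768)/0.93973 + 323.4 = 329.2692, v = 605.7·(-0.10916)/0.93973 + 249.0 = 178.6386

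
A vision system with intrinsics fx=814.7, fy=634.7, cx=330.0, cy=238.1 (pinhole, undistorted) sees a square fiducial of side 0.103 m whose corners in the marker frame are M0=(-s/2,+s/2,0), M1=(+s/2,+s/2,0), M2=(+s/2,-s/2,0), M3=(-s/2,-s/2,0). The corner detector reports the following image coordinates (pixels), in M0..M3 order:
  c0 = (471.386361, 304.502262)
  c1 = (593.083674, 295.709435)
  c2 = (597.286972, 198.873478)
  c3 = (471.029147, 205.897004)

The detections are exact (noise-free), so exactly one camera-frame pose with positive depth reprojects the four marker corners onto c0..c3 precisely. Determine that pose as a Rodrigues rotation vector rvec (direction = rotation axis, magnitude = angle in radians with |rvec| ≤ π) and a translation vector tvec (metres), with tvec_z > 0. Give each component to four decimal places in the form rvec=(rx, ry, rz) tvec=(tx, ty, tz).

Intrinsics K: fx=814.7, fy=634.7, cx=330.0, cy=238.1
Marker side s = 0.103 m; corners in marker frame (Z=0):
  M0 = (-0.0515, +0.0515, 0)
  M1 = (+0.0515, +0.0515, 0)
  M2 = (+0.0515, -0.0515, 0)
  M3 = (-0.0515, -0.0515, 0)
Detected image corners:
  c0 = (471.386361, 304.502262) px
  c1 = (593.083674, 295.709435) px
  c2 = (597.286972, 198.873478) px
  c3 = (471.029147, 205.897004) px
Planar DLT: solve 8×8 A·h = b for H (H[2,2]=1):
  H  [+1312.52958 +173.21453 +533.83296]
  H  [-25.44688 +1039.18055 +252.11047]
  H  [+0.20494 +0.36031 +1.00000]
B = K⁻¹H; ‖b₁‖=1.546159, ‖b₂‖=1.546159; λ = 2/(‖b₁‖+‖b₂‖) = 0.646764, sign → tz>0 ⇒ λ=+0.646764
r₁ = λ·B[:,0] = (+0.98828,-0.07565,+0.13255); r₂ = λ·B[:,1] = (+0.04312,+0.97151,+0.23304)
r₃ = r₁×r₂ = (-0.14640,-0.22459,+0.96339); SVD([r₁ r₂ r₃]) → R = UVᵀ:
  R  [+0.98828 +0.04312 -0.14640]
  R  [-0.07565 +0.97151 -0.22459]
  R  [+0.13255 +0.23304 +0.96339]
t = (+0.16182, +0.01428, +0.64676) m
tr R = 2.923188; θ = arccos((tr R − 1)/2) = 0.278045 rad = 15.931°
axis k = ((R−Rᵀ)₃₂, (R−Rᵀ)₁₃, (R−Rᵀ)₂₁) / (2 sinθ) = (+0.833647, -0.508156, -0.216358)
rvec = θ·k = (+0.231791, -0.141290, -0.060157)

rvec=(0.2318, -0.1413, -0.0602) tvec=(0.1618, 0.0143, 0.6468)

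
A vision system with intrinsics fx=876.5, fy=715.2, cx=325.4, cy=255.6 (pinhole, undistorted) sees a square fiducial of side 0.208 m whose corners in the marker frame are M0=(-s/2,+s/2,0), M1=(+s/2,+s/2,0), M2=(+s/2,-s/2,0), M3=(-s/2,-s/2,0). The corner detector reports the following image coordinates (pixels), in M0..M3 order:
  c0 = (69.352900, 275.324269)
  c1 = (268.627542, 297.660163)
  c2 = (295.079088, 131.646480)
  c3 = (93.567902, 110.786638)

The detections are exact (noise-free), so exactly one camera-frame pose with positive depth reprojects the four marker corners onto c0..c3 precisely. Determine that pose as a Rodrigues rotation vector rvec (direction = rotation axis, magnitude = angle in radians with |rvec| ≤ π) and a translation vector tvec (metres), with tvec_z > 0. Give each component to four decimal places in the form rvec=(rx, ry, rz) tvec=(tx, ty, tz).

Intrinsics K: fx=876.5, fy=715.2, cx=325.4, cy=255.6
Marker side s = 0.208 m; corners in marker frame (Z=0):
  M0 = (-0.1040, +0.1040, 0)
  M1 = (+0.1040, +0.1040, 0)
  M2 = (+0.1040, -0.1040, 0)
  M3 = (-0.1040, -0.1040, 0)
Detected image corners:
  c0 = (69.352900, 275.324269) px
  c1 = (268.627542, 297.660163) px
  c2 = (295.079088, 131.646480) px
  c3 = (93.567902, 110.786638) px
Planar DLT: solve 8×8 A·h = b for H (H[2,2]=1):
  H  [+954.47489 -113.14824 +181.08233]
  H  [+93.83664 +804.24842 +204.20697]
  H  [-0.04914 +0.04745 +1.00000]
B = K⁻¹H; ‖b₁‖=1.118233, ‖b₂‖=1.118233; λ = 2/(‖b₁‖+‖b₂‖) = 0.894268, sign → tz>0 ⇒ λ=+0.894268
r₁ = λ·B[:,0] = (+0.99014,+0.13303,-0.04394); r₂ = λ·B[:,1] = (-0.13119,+0.99045,+0.04243)
r₃ = r₁×r₂ = (+0.04917,-0.03625,+0.99813); SVD([r₁ r₂ r₃]) → R = UVᵀ:
  R  [+0.99014 -0.13119 +0.04917]
  R  [+0.13303 +0.99045 -0.03625]
  R  [-0.04394 +0.04243 +0.99813]
t = (-0.14724, -0.06426, +0.89427) m
tr R = 2.978718; θ = arccos((tr R − 1)/2) = 0.146014 rad = 8.366°
axis k = ((R−Rᵀ)₃₂, (R−Rᵀ)₁₃, (R−Rᵀ)₂₁) / (2 sinθ) = (+0.270370, +0.319969, +0.908031)
rvec = θ·k = (+0.039478, +0.046720, +0.132585)

rvec=(0.0395, 0.0467, 0.1326) tvec=(-0.1472, -0.0643, 0.8943)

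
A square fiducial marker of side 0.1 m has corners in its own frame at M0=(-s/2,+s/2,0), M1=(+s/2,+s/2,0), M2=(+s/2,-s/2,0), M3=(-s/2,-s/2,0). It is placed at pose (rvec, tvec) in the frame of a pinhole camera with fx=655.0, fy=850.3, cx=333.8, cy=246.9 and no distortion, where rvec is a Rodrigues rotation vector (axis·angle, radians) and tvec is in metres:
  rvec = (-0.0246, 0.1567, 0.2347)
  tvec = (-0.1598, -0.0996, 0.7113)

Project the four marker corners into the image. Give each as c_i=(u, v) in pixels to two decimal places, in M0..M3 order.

Intrinsics K: fx=655.0, fy=850.3, cx=333.8, cy=246.9
Marker side s = 0.1 m; corners in marker frame (Z=0):
  M0 = (-0.0500, +0.0500, 0)
  M1 = (+0.0500, +0.0500, 0)
  M2 = (+0.0500, -0.0500, 0)
  M3 = (-0.0500, -0.0500, 0)
rvec = (-0.0246, 0.1567, 0.2347), |rvec| = θ = 0.28327 rad = 16.230°
Rodrigues: sinθ=0.27950, 1−cosθ=0.03985; R = I + sinθ·[k]× + (1−cosθ)·[k]×²:
    [+0.96045 -0.23349 +0.15175]
    [+0.22966 +0.97234 +0.04254]
    [-0.15748 -0.00601 +0.98750]
t = (-0.1598, -0.0996, 0.7113) m
M0: Pc = R·M0+t = (-0.21950, -0.06247, +0.71887); u = 655.0·(-0.21950)/0.71887 + 333.8 = 133.8061, v = 850.3·(-0.06247)/0.71887 + 246.9 = 173.0139
M1: Pc = R·M1+t = (-0.12345, -0.03950, +0.70313); u = 655.0·(-0.12345)/0.70313 + 333.8 = 218.7976, v = 850.3·(-0.03950)/0.70313 + 246.9 = 199.1321
M2: Pc = R·M2+t = (-0.10010, -0.13673, +0.70373); u = 655.0·(-0.10010)/0.70373 + 333.8 = 240.6279, v = 850.3·(-0.13673)/0.70373 + 246.9 = 81.6866
M3: Pc = R·M3+t = (-0.19615, -0.15970, +0.71947); u = 655.0·(-0.19615)/0.71947 + 333.8 = 155.2295, v = 850.3·(-0.15970)/0.71947 + 246.9 = 58.1609

c0=(133.81, 173.01) c1=(218.80, 199.13) c2=(240.63, 81.69) c3=(155.23, 58.16)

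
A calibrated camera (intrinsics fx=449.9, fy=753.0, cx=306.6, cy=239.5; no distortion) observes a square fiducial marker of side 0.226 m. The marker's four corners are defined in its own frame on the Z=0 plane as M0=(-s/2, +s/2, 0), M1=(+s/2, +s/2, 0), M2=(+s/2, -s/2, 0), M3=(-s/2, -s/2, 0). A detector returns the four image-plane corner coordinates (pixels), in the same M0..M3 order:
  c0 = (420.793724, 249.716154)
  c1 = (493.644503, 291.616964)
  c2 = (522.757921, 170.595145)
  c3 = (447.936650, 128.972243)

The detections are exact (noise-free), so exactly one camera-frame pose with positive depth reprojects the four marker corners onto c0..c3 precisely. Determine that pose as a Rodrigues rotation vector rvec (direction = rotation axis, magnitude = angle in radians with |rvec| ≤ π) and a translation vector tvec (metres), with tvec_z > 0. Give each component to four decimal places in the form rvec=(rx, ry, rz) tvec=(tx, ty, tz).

Intrinsics K: fx=449.9, fy=753.0, cx=306.6, cy=239.5
Marker side s = 0.226 m; corners in marker frame (Z=0):
  M0 = (-0.1130, +0.1130, 0)
  M1 = (+0.1130, +0.1130, 0)
  M2 = (+0.1130, -0.1130, 0)
  M3 = (-0.1130, -0.1130, 0)
Detected image corners:
  c0 = (420.793724, 249.716154) px
  c1 = (493.644503, 291.616964) px
  c2 = (522.757921, 170.595145) px
  c3 = (447.936650, 128.972243) px
Planar DLT: solve 8×8 A·h = b for H (H[2,2]=1):
  H  [+305.43161 -76.87329 +470.93490]
  H  [+175.32538 +556.09431 +210.80818]
  H  [-0.04504 +0.10093 +1.00000]
B = K⁻¹H; ‖b₁‖=0.752744, ‖b₂‖=0.752744; λ = 2/(‖b₁‖+‖b₂‖) = 1.328472, sign → tz>0 ⇒ λ=+1.328472
r₁ = λ·B[:,0] = (+0.94266,+0.32835,-0.05983); r₂ = λ·B[:,1] = (-0.31837,+0.93844,+0.13408)
r₃ = r₁×r₂ = (+0.10018,-0.10734,+0.98916); SVD([r₁ r₂ r₃]) → R = UVᵀ:
  R  [+0.94266 -0.31837 +0.10018]
  R  [+0.32835 +0.93844 -0.10734]
  R  [-0.05983 +0.13408 +0.98916]
t = (+0.48525, -0.05062, +1.32847) m
tr R = 2.870261; θ = arccos((tr R − 1)/2) = 0.362170 rad = 20.751°
axis k = ((R−Rᵀ)₃₂, (R−Rᵀ)₁₃, (R−Rᵀ)₂₁) / (2 sinθ) = (+0.340698, +0.225810, +0.912653)
rvec = θ·k = (+0.123391, +0.081781, +0.330535)

rvec=(0.1234, 0.0818, 0.3305) tvec=(0.4853, -0.0506, 1.3285)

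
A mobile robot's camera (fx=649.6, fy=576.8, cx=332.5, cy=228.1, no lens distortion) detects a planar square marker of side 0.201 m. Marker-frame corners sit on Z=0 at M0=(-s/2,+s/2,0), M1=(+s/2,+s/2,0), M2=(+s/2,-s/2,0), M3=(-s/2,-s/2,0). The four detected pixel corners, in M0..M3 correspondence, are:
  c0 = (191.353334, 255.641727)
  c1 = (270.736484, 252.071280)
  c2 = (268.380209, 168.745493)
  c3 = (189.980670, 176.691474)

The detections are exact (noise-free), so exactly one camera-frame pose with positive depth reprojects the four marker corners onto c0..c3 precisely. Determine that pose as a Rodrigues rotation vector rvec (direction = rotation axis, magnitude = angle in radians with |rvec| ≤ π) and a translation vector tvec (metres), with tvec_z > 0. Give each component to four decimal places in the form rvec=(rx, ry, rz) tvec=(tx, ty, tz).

Intrinsics K: fx=649.6, fy=576.8, cx=332.5, cy=228.1
Marker side s = 0.201 m; corners in marker frame (Z=0):
  M0 = (-0.1005, +0.1005, 0)
  M1 = (+0.1005, +0.1005, 0)
  M2 = (+0.1005, -0.1005, 0)
  M3 = (-0.1005, -0.1005, 0)
Detected image corners:
  c0 = (191.353334, 255.641727) px
  c1 = (270.736484, 252.071280) px
  c2 = (268.380209, 168.745493) px
  c3 = (189.980670, 176.691474) px
Planar DLT: solve 8×8 A·h = b for H (H[2,2]=1):
  H  [+329.83487 -3.58421 +229.02823]
  H  [-86.77388 +391.51611 +213.13959]
  H  [-0.27224 -0.05560 +1.00000]
B = K⁻¹H; ‖b₁‖=0.703334, ‖b₂‖=0.703335; λ = 2/(‖b₁‖+‖b₂‖) = 1.421799, sign → tz>0 ⇒ λ=+1.421799
r₁ = λ·B[:,0] = (+0.92004,-0.06083,-0.38707); r₂ = λ·B[:,1] = (+0.03261,+0.99634,-0.07905)
r₃ = r₁×r₂ = (+0.39046,+0.06010,+0.91866); SVD([r₁ r₂ r₃]) → R = UVᵀ:
  R  [+0.92004 +0.03261 +0.39046]
  R  [-0.06083 +0.99634 +0.06010]
  R  [-0.38707 -0.07905 +0.91866]
t = (-0.22647, -0.03688, +1.42180) m
tr R = 2.835036; θ = arccos((tr R − 1)/2) = 0.409003 rad = 23.434°
axis k = ((R−Rᵀ)₃₂, (R−Rᵀ)₁₃, (R−Rᵀ)₂₁) / (2 sinθ) = (-0.174942, +0.977545, -0.117478)
rvec = θ·k = (-0.071552, +0.399819, -0.048049)

rvec=(-0.0716, 0.3998, -0.0480) tvec=(-0.2265, -0.0369, 1.4218)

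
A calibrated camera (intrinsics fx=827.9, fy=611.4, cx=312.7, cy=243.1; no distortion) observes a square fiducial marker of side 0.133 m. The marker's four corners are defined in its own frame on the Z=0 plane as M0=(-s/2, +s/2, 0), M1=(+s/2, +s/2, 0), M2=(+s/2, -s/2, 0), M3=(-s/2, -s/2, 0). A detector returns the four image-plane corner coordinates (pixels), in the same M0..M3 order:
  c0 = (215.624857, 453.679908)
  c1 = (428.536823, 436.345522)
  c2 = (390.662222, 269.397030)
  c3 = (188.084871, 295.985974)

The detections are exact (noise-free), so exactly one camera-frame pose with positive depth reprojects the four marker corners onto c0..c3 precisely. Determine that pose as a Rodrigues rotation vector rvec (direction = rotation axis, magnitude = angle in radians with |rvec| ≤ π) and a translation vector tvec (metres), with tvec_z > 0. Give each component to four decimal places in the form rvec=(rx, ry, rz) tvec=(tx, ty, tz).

Intrinsics K: fx=827.9, fy=611.4, cx=312.7, cy=243.1
Marker side s = 0.133 m; corners in marker frame (Z=0):
  M0 = (-0.0665, +0.0665, 0)
  M1 = (+0.0665, +0.0665, 0)
  M2 = (+0.0665, -0.0665, 0)
  M3 = (-0.0665, -0.0665, 0)
Detected image corners:
  c0 = (215.624857, 453.679908) px
  c1 = (428.536823, 436.345522) px
  c2 = (390.662222, 269.397030) px
  c3 = (188.084871, 295.985974) px
Planar DLT: solve 8×8 A·h = b for H (H[2,2]=1):
  H  [+1417.74114 +152.94263 +302.15918]
  H  [-336.57020 +1110.16383 +362.57482]
  H  [-0.46929 -0.30015 +1.00000]
B = K⁻¹H; ‖b₁‖=1.980817, ‖b₂‖=1.980817; λ = 2/(‖b₁‖+‖b₂‖) = 0.504842, sign → tz>0 ⇒ λ=+0.504842
r₁ = λ·B[:,0] = (+0.95400,-0.18371,-0.23692); r₂ = λ·B[:,1] = (+0.15050,+0.97693,-0.15153)
r₃ = r₁×r₂ = (+0.25929,+0.10890,+0.95964); SVD([r₁ r₂ r₃]) → R = UVᵀ:
  R  [+0.95400 +0.15050 +0.25929]
  R  [-0.18371 +0.97693 +0.10890]
  R  [-0.23692 -0.15153 +0.95964]
t = (-0.00643, +0.09865, +0.50484) m
tr R = 2.890573; θ = arccos((tr R − 1)/2) = 0.332325 rad = 19.041°
axis k = ((R−Rᵀ)₃₂, (R−Rᵀ)₁₃, (R−Rᵀ)₂₁) / (2 sinθ) = (-0.399142, +0.760481, -0.512206)
rvec = θ·k = (-0.132645, +0.252727, -0.170219)

rvec=(-0.1326, 0.2527, -0.1702) tvec=(-0.0064, 0.0987, 0.5048)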